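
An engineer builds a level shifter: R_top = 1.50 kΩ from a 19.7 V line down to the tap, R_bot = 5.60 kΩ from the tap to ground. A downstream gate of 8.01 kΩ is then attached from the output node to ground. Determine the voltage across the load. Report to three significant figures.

The load sits in parallel with R_bot: R_bot‖R_L = (5.60 × 8.01) / (5.60 + 8.01) = 3.296 kΩ.
V_out = 19.7 × 3.296 / (1.50 + 3.296) = 19.7 × 3.296/4.796 = 13.5 V.

V_out ≈ 13.5 V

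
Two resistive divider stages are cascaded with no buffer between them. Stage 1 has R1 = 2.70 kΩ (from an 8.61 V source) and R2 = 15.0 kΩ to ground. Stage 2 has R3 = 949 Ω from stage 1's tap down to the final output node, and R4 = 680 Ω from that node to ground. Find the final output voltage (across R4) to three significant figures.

Stage 2 presents R3+R4 = 1629 Ω as a load on stage 1's tap.
Stage 1's lower leg becomes R2‖(R3+R4) = 1469 Ω, so V_mid = 8.61 × 1469/4169 = 3.034 V.
Stage 2 is itself unloaded: V_out = V_mid × R4/(R3+R4) = 3.034 × 680/1629 = 1.27 V.

V_out ≈ 1.27 V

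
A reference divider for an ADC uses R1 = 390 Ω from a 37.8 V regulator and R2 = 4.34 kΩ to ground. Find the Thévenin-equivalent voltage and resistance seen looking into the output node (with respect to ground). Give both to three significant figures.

V_th = 34.7 V, R_th = 358 Ω

V_th is the open-circuit tap voltage: 37.8 × 4340/(390 + 4340) = 34.7 V.
With the supply zeroed, R1 and R2 appear in parallel from the tap: R_th = R1‖R2 = (390 × 4340)/4730 = 358 Ω.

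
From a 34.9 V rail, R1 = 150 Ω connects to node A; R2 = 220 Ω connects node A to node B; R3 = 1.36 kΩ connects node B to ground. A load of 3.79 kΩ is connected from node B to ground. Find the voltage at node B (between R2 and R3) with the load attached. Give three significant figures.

V ≈ 25.5 V

At node B, R3 is in parallel with the load: R3‖R_L = 1001 Ω.
Below node A the resistance is R2 + (R3‖R_L) = 1221 Ω, so V_A = 34.9 × 1221/1371 = 31.08 V.
Then V_B = V_A × (R3‖R_L)/(R2 + R3‖R_L) = 31.08 × 1001/1221 = 25.5 V.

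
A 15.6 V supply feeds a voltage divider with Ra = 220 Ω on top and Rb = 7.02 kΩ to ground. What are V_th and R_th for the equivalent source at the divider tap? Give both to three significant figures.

V_th = 15.1 V, R_th = 213 Ω

V_th is the open-circuit tap voltage: 15.6 × 7020/(220 + 7020) = 15.1 V.
With the supply zeroed, Ra and Rb appear in parallel from the tap: R_th = Ra‖Rb = (220 × 7020)/7240 = 213 Ω.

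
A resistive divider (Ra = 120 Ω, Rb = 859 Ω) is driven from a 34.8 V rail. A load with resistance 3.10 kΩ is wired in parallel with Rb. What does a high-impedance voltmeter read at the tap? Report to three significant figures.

The load sits in parallel with Rb: Rb‖R_L = (859 × 3100) / (859 + 3100) = 672.6 Ω.
V_out = 34.8 × 672.6 / (120 + 672.6) = 34.8 × 672.6/792.6 = 29.5 V.

V_out ≈ 29.5 V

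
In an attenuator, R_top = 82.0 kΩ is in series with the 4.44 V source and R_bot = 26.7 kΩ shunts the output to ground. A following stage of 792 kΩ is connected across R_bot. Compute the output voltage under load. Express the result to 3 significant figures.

V_out ≈ 1.06 V

The load sits in parallel with R_bot: R_bot‖R_L = (26.7 × 792) / (26.7 + 792) = 25.83 kΩ.
V_out = 4.44 × 25.83 / (82.0 + 25.83) = 4.44 × 25.83/107.8 = 1.06 V.
(Unloaded it would have been 1.09 V.)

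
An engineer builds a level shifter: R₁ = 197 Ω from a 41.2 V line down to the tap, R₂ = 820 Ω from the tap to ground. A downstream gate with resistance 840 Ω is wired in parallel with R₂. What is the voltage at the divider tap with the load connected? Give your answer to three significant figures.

The load sits in parallel with R₂: R₂‖R_L = (820 × 840) / (820 + 840) = 414.9 Ω.
V_out = 41.2 × 414.9 / (197 + 414.9) = 41.2 × 414.9/611.9 = 27.9 V.
(Unloaded it would have been 33.2 V.)

V_out ≈ 27.9 V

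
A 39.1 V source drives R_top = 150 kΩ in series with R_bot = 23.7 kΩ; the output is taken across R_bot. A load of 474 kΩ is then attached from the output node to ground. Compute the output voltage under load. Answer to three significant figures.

V_out ≈ 5.11 V

The load sits in parallel with R_bot: R_bot‖R_L = (23.7 × 474) / (23.7 + 474) = 22.57 kΩ.
V_out = 39.1 × 22.57 / (150 + 22.57) = 39.1 × 22.57/172.6 = 5.11 V.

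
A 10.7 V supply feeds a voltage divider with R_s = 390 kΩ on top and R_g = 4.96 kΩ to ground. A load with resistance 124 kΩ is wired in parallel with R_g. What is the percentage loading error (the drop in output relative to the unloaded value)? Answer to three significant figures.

The divider's output (Thévenin) resistance is R_s‖R_g = 4.898 kΩ.
Fractional drop under load = R_th/(R_th + R_L) = 4.898 / (4.898 + 124) = 0.03800.
So the output falls by 3.80 %.

3.80 %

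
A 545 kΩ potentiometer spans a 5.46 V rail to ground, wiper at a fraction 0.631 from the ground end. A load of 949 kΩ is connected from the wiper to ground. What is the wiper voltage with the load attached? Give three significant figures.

V ≈ 3.04 V

The wiper splits the pot into (1−α)R = 201.1 kΩ above and αR = 343.9 kΩ below.
Lower section ‖ load = 252.4 kΩ.
V_wiper = 5.46 × 252.4/(201.1 + 252.4) = 3.04 V.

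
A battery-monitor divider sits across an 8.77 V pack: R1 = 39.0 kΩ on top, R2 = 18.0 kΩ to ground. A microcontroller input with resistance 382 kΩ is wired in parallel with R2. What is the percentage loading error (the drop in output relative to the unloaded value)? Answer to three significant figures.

The divider's output (Thévenin) resistance is R1‖R2 = 12.32 kΩ.
Fractional drop under load = R_th/(R_th + R_L) = 12.32 / (12.32 + 382) = 0.03123.
So the output falls by 3.12 %.

3.12 %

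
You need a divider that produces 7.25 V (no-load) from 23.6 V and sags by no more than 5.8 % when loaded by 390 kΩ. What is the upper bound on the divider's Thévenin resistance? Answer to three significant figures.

R_th ≤ 24.0 kΩ

Loading drop = R_th/(R_th + R_L) ≤ 0.0580, so R_th ≤ R_L · ε/(1−ε) = 390 kΩ × 0.0580/0.9420 = 24.0 kΩ.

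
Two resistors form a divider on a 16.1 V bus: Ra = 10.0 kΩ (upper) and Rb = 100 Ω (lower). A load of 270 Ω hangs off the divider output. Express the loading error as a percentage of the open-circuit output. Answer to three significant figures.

26.8 %

The divider's output (Thévenin) resistance is Ra‖Rb = 99.01 Ω.
Fractional drop under load = R_th/(R_th + R_L) = 99.01 / (99.01 + 270) = 0.2683.
So the output falls by 26.8 %.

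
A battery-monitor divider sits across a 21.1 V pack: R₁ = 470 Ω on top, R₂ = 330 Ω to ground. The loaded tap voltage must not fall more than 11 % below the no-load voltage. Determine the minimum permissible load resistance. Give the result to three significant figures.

Output resistance R_th = R₁‖R₂ = (470 × 330)/800.0 = 193.9 Ω.
The fractional drop is R_th/(R_th + R_L); requiring this ≤ 0.110 gives R_L ≥ R_th(1/0.110 − 1) = 193.9 × 8.091 = 1.57 kΩ.

R_L(min) ≈ 1.57 kΩ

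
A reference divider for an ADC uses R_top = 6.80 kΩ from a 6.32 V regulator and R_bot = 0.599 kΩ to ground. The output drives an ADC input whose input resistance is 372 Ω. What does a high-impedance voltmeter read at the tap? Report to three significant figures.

V_out ≈ 0.206 V

The load sits in parallel with R_bot: R_bot‖R_L = (599 × 372) / (599 + 372) = 229.5 Ω.
V_out = 6.32 × 229.5 / (6800 + 229.5) = 6.32 × 229.5/7029 = 0.206 V.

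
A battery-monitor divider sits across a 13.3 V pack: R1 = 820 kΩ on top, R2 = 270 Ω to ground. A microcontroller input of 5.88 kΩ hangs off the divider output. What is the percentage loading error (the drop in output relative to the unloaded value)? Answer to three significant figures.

The divider's output (Thévenin) resistance is R1‖R2 = 269.9 Ω.
Fractional drop under load = R_th/(R_th + R_L) = 269.9 / (269.9 + 5880) = 0.04389.
So the output falls by 4.39 %.

4.39 %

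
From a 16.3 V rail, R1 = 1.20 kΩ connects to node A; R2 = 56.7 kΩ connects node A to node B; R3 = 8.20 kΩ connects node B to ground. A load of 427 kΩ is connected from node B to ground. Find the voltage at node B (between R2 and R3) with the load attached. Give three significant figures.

V ≈ 1.99 V

At node B, R3 is in parallel with the load: R3‖R_L = 8.045 kΩ.
Below node A the resistance is R2 + (R3‖R_L) = 64.75 kΩ, so V_A = 16.3 × 64.75/65.95 = 16.00 V.
Then V_B = V_A × (R3‖R_L)/(R2 + R3‖R_L) = 16.00 × 8.045/64.75 = 1.99 V.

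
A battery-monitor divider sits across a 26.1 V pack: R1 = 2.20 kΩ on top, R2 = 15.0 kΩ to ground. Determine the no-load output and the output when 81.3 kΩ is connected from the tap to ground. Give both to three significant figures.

Open-circuit: V = 26.1 × 15.0/(2.20 + 15.0) = 22.8 V.
With the load, R2 becomes R2‖R_L = 12.66 kΩ, so V = 26.1 × 12.66/14.86 = 22.2 V.

Unloaded: 22.8 V; loaded: 22.2 V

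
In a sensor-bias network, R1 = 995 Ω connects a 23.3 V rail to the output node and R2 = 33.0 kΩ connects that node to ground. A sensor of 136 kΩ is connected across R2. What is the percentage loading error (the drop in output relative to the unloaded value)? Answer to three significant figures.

0.705 %

The divider's output (Thévenin) resistance is R1‖R2 = 965.9 Ω.
Fractional drop under load = R_th/(R_th + R_L) = 965.9 / (965.9 + 136000) = 0.007052.
So the output falls by 0.705 %.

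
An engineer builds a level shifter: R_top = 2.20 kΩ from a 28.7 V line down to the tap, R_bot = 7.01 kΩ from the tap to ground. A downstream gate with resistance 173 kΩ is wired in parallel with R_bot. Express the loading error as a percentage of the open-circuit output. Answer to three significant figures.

0.959 %

The divider's output (Thévenin) resistance is R_top‖R_bot = 1.674 kΩ.
Fractional drop under load = R_th/(R_th + R_L) = 1.674 / (1.674 + 173) = 0.009586.
So the output falls by 0.959 %.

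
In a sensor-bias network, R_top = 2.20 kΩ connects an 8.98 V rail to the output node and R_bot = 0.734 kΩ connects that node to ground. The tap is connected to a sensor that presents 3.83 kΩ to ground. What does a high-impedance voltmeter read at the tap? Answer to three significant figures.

V_out ≈ 1.96 V

The load sits in parallel with R_bot: R_bot‖R_L = (734 × 3830) / (734 + 3830) = 616.0 Ω.
V_out = 8.98 × 616.0 / (2200 + 616.0) = 8.98 × 616.0/2816 = 1.96 V.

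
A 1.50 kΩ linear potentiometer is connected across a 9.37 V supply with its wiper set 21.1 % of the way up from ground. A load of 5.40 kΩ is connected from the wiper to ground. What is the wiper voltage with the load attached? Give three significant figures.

V ≈ 1.89 V

The wiper splits the pot into (1−α)R = 1184 Ω above and αR = 316.5 Ω below.
Lower section ‖ load = 299.0 Ω.
V_wiper = 9.37 × 299.0/(1184 + 299.0) = 1.89 V.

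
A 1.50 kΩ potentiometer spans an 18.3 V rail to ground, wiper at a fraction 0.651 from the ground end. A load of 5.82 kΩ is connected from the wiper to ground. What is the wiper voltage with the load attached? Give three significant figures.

V ≈ 11.3 V

The wiper splits the pot into (1−α)R = 523.5 Ω above and αR = 976.5 Ω below.
Lower section ‖ load = 836.2 Ω.
V_wiper = 18.3 × 836.2/(523.5 + 836.2) = 11.3 V.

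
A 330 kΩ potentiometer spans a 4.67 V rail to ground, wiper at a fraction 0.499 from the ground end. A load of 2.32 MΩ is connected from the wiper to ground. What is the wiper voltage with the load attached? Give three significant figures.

The wiper splits the pot into (1−α)R = 165.3 kΩ above and αR = 164.7 kΩ below.
Lower section ‖ load = 153.8 kΩ.
V_wiper = 4.67 × 153.8/(165.3 + 153.8) = 2.25 V.

V ≈ 2.25 V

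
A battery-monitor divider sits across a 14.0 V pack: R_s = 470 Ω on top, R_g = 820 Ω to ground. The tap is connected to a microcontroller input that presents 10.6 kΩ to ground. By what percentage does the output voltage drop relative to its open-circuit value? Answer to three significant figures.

The divider's output (Thévenin) resistance is R_s‖R_g = 298.8 Ω.
Fractional drop under load = R_th/(R_th + R_L) = 298.8 / (298.8 + 10600) = 0.02741.
So the output falls by 2.74 %.

2.74 %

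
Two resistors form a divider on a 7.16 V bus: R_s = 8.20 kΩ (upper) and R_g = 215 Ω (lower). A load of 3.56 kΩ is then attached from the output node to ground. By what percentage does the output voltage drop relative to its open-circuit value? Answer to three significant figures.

The divider's output (Thévenin) resistance is R_s‖R_g = 209.5 Ω.
Fractional drop under load = R_th/(R_th + R_L) = 209.5 / (209.5 + 3560) = 0.05558.
So the output falls by 5.56 %.

5.56 %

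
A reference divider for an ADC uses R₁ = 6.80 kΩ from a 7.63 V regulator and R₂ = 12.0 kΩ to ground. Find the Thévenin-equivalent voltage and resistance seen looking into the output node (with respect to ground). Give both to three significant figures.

V_th is the open-circuit tap voltage: 7.63 × 12.0/(6.80 + 12.0) = 4.87 V.
With the supply zeroed, R₁ and R₂ appear in parallel from the tap: R_th = R₁‖R₂ = (6.80 × 12.0)/18.80 = 4.34 kΩ.

V_th = 4.87 V, R_th = 4.34 kΩ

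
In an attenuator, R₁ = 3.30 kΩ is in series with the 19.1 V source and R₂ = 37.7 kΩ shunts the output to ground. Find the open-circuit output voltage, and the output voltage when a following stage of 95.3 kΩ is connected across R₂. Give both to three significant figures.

Unloaded: 17.6 V; loaded: 17.0 V

Open-circuit: V = 19.1 × 37.7/(3.30 + 37.7) = 17.6 V.
With the load, R₂ becomes R₂‖R_L = 27.01 kΩ, so V = 19.1 × 27.01/30.31 = 17.0 V.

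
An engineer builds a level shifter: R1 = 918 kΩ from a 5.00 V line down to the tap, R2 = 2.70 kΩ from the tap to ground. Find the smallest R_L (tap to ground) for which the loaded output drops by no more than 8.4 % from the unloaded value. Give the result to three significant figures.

Output resistance R_th = R1‖R2 = (918 × 2.70)/920.7 = 2.692 kΩ.
The fractional drop is R_th/(R_th + R_L); requiring this ≤ 0.0840 gives R_L ≥ R_th(1/0.0840 − 1) = 2.692 × 10.90 = 29.4 kΩ.

R_L(min) ≈ 29.4 kΩ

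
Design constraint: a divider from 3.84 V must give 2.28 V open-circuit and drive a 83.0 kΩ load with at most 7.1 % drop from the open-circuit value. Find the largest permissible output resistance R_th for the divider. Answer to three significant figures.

Loading drop = R_th/(R_th + R_L) ≤ 0.0710, so R_th ≤ R_L · ε/(1−ε) = 83.0 kΩ × 0.0710/0.9290 = 6.34 kΩ.
(Any R1, R2 with R2/(R1+R2) = 0.594 and R1‖R2 ≤ 6.34 kΩ will meet the spec.)

R_th ≤ 6.34 kΩ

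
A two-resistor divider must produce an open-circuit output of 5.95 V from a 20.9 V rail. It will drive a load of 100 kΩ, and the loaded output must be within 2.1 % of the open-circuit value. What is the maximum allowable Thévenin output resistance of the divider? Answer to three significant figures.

Loading drop = R_th/(R_th + R_L) ≤ 0.0210, so R_th ≤ R_L · ε/(1−ε) = 100 kΩ × 0.0210/0.9790 = 2.15 kΩ.
(Any R1, R2 with R2/(R1+R2) = 0.285 and R1‖R2 ≤ 2.15 kΩ will meet the spec.)

R_th ≤ 2.15 kΩ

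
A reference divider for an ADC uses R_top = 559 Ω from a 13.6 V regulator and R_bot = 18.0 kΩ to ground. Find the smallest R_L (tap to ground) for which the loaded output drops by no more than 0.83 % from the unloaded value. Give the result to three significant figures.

R_L(min) ≈ 64.8 kΩ

Output resistance R_th = R_top‖R_bot = (559 × 18000)/18560 = 542.2 Ω.
The fractional drop is R_th/(R_th + R_L); requiring this ≤ 0.00830 gives R_L ≥ R_th(1/0.00830 − 1) = 542.2 × 119.5 = 64.8 kΩ.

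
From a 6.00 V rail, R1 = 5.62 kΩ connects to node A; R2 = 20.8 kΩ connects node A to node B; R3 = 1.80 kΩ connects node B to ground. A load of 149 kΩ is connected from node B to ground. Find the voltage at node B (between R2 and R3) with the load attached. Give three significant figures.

V ≈ 0.378 V

At node B, R3 is in parallel with the load: R3‖R_L = 1.779 kΩ.
Below node A the resistance is R2 + (R3‖R_L) = 22.58 kΩ, so V_A = 6.00 × 22.58/28.20 = 4.804 V.
Then V_B = V_A × (R3‖R_L)/(R2 + R3‖R_L) = 4.804 × 1.779/22.58 = 0.378 V.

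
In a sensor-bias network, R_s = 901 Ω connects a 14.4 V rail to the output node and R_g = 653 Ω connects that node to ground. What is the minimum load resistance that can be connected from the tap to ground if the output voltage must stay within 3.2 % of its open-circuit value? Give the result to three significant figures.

Output resistance R_th = R_s‖R_g = (901 × 653)/1554 = 378.6 Ω.
The fractional drop is R_th/(R_th + R_L); requiring this ≤ 0.0320 gives R_L ≥ R_th(1/0.0320 − 1) = 378.6 × 30.25 = 11.5 kΩ.

R_L(min) ≈ 11.5 kΩ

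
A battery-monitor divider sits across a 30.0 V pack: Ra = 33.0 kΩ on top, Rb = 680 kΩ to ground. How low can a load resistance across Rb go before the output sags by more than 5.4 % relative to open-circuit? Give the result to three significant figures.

Output resistance R_th = Ra‖Rb = (33.0 × 680)/713.0 = 31.47 kΩ.
The fractional drop is R_th/(R_th + R_L); requiring this ≤ 0.0540 gives R_L ≥ R_th(1/0.0540 − 1) = 31.47 × 17.52 = 551 kΩ.

R_L(min) ≈ 551 kΩ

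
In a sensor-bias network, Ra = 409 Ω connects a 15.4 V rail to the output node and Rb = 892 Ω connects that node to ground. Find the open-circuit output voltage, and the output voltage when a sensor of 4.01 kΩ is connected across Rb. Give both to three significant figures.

Unloaded: 10.6 V; loaded: 9.87 V

Open-circuit: V = 15.4 × 892/(409 + 892) = 10.6 V.
With the load, Rb becomes Rb‖R_L = 729.7 Ω, so V = 15.4 × 729.7/1139 = 9.87 V.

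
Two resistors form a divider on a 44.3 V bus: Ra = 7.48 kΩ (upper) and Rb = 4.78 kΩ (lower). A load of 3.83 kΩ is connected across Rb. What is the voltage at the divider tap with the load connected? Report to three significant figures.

The load sits in parallel with Rb: Rb‖R_L = (4.78 × 3.83) / (4.78 + 3.83) = 2.126 kΩ.
V_out = 44.3 × 2.126 / (7.48 + 2.126) = 44.3 × 2.126/9.606 = 9.81 V.

V_out ≈ 9.81 V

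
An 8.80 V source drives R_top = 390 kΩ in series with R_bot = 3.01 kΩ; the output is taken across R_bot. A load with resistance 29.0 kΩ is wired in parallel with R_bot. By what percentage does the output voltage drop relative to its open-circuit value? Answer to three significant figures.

9.34 %

Unloaded V = 8.80 × 3.01/393.0 = 0.067398 V.
Loaded: R_bot‖R_L = 2.727 kΩ, giving V = 8.80 × 2.727/392.7 = 0.061104 V.
Drop = (0.067398 − 0.061104) / 0.067398 = 9.34 %.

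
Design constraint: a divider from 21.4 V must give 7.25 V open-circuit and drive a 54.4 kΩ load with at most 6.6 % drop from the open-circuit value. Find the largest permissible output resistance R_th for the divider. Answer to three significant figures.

R_th ≤ 3.84 kΩ

Loading drop = R_th/(R_th + R_L) ≤ 0.0660, so R_th ≤ R_L · ε/(1−ε) = 54.4 kΩ × 0.0660/0.9340 = 3.84 kΩ.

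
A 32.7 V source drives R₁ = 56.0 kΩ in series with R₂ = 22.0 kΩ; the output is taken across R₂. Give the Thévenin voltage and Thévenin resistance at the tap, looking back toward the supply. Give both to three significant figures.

V_th = 9.22 V, R_th = 15.8 kΩ

V_th is the open-circuit tap voltage: 32.7 × 22.0/(56.0 + 22.0) = 9.22 V.
With the supply zeroed, R₁ and R₂ appear in parallel from the tap: R_th = R₁‖R₂ = (56.0 × 22.0)/78.00 = 15.8 kΩ.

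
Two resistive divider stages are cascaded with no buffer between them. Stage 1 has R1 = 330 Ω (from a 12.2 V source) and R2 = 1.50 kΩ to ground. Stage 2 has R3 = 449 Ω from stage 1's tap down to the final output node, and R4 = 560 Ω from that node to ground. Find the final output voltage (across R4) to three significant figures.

V_out ≈ 4.38 V

Stage 2 presents R3+R4 = 1009 Ω as a load on stage 1's tap.
Stage 1's lower leg becomes R2‖(R3+R4) = 603.2 Ω, so V_mid = 12.2 × 603.2/933.2 = 7.886 V.
Stage 2 is itself unloaded: V_out = V_mid × R4/(R3+R4) = 7.886 × 560/1009 = 4.38 V.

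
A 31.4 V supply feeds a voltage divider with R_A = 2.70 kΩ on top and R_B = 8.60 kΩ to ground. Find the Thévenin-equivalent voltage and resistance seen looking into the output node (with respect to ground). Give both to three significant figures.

V_th is the open-circuit tap voltage: 31.4 × 8.60/(2.70 + 8.60) = 23.9 V.
With the supply zeroed, R_A and R_B appear in parallel from the tap: R_th = R_A‖R_B = (2.70 × 8.60)/11.30 = 2.05 kΩ.

V_th = 23.9 V, R_th = 2.05 kΩ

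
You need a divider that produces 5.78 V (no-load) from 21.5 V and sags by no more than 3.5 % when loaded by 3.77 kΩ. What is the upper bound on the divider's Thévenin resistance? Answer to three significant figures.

R_th ≤ 137 Ω

Loading drop = R_th/(R_th + R_L) ≤ 0.0350, so R_th ≤ R_L · ε/(1−ε) = 3.77 kΩ × 0.0350/0.9650 = 137 Ω.
(Any R1, R2 with R2/(R1+R2) = 0.269 and R1‖R2 ≤ 137 Ω will meet the spec.)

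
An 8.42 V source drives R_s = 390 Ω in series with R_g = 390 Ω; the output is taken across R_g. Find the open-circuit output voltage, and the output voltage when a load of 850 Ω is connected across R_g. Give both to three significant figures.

Open-circuit: V = 8.42 × 390/(390 + 390) = 4.21 V.
With the load, R_g becomes R_g‖R_L = 267.3 Ω, so V = 8.42 × 267.3/657.3 = 3.42 V.

Unloaded: 4.21 V; loaded: 3.42 V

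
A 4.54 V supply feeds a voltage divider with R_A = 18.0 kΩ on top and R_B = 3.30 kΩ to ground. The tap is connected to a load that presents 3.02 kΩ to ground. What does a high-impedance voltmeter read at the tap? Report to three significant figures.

V_out ≈ 0.366 V

The load sits in parallel with R_B: R_B‖R_L = (3.30 × 3.02) / (3.30 + 3.02) = 1.577 kΩ.
V_out = 4.54 × 1.577 / (18.0 + 1.577) = 4.54 × 1.577/19.58 = 0.366 V.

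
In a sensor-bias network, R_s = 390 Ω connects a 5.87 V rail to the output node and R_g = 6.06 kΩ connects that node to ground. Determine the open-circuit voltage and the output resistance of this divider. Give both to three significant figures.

V_th is the open-circuit tap voltage: 5.87 × 6060/(390 + 6060) = 5.52 V.
With the supply zeroed, R_s and R_g appear in parallel from the tap: R_th = R_s‖R_g = (390 × 6060)/6450 = 366 Ω.

V_th = 5.52 V, R_th = 366 Ω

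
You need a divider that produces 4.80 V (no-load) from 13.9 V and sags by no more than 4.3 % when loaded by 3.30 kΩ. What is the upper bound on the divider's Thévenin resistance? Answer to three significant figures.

Loading drop = R_th/(R_th + R_L) ≤ 0.0430, so R_th ≤ R_L · ε/(1−ε) = 3.30 kΩ × 0.0430/0.9570 = 148 Ω.
(Any R1, R2 with R2/(R1+R2) = 0.345 and R1‖R2 ≤ 148 Ω will meet the spec.)

R_th ≤ 148 Ω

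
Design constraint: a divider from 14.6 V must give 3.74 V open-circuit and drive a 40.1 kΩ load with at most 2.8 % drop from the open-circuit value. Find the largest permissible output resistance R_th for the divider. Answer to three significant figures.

R_th ≤ 1.16 kΩ

Loading drop = R_th/(R_th + R_L) ≤ 0.0280, so R_th ≤ R_L · ε/(1−ε) = 40.1 kΩ × 0.0280/0.9720 = 1.16 kΩ.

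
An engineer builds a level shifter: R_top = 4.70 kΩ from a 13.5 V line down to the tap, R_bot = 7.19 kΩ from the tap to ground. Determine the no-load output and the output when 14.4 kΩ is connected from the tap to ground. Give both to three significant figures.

Open-circuit: V = 13.5 × 7.19/(4.70 + 7.19) = 8.16 V.
With the load, R_bot becomes R_bot‖R_L = 4.796 kΩ, so V = 13.5 × 4.796/9.496 = 6.82 V.

Unloaded: 8.16 V; loaded: 6.82 V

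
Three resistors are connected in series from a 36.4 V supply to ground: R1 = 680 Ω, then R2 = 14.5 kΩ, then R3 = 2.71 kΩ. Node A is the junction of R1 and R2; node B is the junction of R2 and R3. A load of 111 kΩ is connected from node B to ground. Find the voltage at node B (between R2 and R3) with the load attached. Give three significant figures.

At node B, R3 is in parallel with the load: R3‖R_L = 2645 Ω.
Below node A the resistance is R2 + (R3‖R_L) = 17150 Ω, so V_A = 36.4 × 17150/17830 = 35.01 V.
Then V_B = V_A × (R3‖R_L)/(R2 + R3‖R_L) = 35.01 × 2645/17150 = 5.40 V.

V ≈ 5.40 V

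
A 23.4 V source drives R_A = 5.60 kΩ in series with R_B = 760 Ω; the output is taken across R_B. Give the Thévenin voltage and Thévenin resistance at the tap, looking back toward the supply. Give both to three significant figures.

V_th = 2.80 V, R_th = 669 Ω

V_th is the open-circuit tap voltage: 23.4 × 760/(5600 + 760) = 2.80 V.
With the supply zeroed, R_A and R_B appear in parallel from the tap: R_th = R_A‖R_B = (5600 × 760)/6360 = 669 Ω.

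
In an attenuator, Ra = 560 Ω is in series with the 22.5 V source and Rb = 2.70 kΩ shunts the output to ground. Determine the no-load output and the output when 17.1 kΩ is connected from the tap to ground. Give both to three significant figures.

Open-circuit: V = 22.5 × 2700/(560 + 2700) = 18.6 V.
With the load, Rb becomes Rb‖R_L = 2332 Ω, so V = 22.5 × 2332/2892 = 18.1 V.

Unloaded: 18.6 V; loaded: 18.1 V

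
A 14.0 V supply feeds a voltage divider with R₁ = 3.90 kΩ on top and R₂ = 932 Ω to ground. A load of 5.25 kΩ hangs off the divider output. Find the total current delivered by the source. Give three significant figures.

I ≈ 2.98 mA

R₂‖R_L = 791.5 Ω, so the source sees R₁ + R₂‖R_L = 4691 Ω.
I = 14.0 V / 4691 Ω = 2.98 mA.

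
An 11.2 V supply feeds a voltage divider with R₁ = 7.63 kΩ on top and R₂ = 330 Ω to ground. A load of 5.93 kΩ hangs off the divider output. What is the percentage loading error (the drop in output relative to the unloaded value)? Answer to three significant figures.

5.06 %

The divider's output (Thévenin) resistance is R₁‖R₂ = 316.3 Ω.
Fractional drop under load = R_th/(R_th + R_L) = 316.3 / (316.3 + 5930) = 0.05064.
So the output falls by 5.06 %.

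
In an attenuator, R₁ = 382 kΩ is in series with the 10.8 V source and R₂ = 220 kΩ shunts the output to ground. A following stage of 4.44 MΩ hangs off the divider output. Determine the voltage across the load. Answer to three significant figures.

V_out ≈ 3.83 V

The load sits in parallel with R₂: R₂‖R_L = (220 × 4440) / (220 + 4440) = 209.6 kΩ.
V_out = 10.8 × 209.6 / (382 + 209.6) = 10.8 × 209.6/591.6 = 3.83 V.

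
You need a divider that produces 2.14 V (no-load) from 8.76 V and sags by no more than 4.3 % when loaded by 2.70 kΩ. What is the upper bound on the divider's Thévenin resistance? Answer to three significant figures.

Loading drop = R_th/(R_th + R_L) ≤ 0.0430, so R_th ≤ R_L · ε/(1−ε) = 2.70 kΩ × 0.0430/0.9570 = 121 Ω.

R_th ≤ 121 Ω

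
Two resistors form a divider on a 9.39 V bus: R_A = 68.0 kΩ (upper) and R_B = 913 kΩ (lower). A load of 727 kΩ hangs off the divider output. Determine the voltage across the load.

The load sits in parallel with R_B: R_B‖R_L = (913 × 727) / (913 + 727) = 404.7 kΩ.
V_out = 9.39 × 404.7 / (68.0 + 404.7) = 9.39 × 404.7/472.7 = 8.04 V.

V_out ≈ 8.04 V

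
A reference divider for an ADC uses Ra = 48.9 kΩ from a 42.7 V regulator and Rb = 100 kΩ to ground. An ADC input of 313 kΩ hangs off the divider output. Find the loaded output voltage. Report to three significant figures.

The load sits in parallel with Rb: Rb‖R_L = (100 × 313) / (100 + 313) = 75.79 kΩ.
V_out = 42.7 × 75.79 / (48.9 + 75.79) = 42.7 × 75.79/124.7 = 26.0 V.

V_out ≈ 26.0 V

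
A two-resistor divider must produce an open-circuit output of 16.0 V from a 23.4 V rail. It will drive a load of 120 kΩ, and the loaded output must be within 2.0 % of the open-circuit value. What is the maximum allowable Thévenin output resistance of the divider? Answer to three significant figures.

Loading drop = R_th/(R_th + R_L) ≤ 0.0200, so R_th ≤ R_L · ε/(1−ε) = 120 kΩ × 0.0200/0.9800 = 2.45 kΩ.
(Any R1, R2 with R2/(R1+R2) = 0.684 and R1‖R2 ≤ 2.45 kΩ will meet the spec.)

R_th ≤ 2.45 kΩ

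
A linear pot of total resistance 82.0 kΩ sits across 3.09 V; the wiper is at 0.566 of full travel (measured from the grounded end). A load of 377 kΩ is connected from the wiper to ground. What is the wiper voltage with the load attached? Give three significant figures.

The wiper splits the pot into (1−α)R = 35.59 kΩ above and αR = 46.41 kΩ below.
Lower section ‖ load = 41.32 kΩ.
V_wiper = 3.09 × 41.32/(35.59 + 41.32) = 1.66 V.

V ≈ 1.66 V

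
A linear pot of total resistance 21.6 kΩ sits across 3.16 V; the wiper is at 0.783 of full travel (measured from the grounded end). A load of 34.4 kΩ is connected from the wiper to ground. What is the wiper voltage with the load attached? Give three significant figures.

The wiper splits the pot into (1−α)R = 4.687 kΩ above and αR = 16.91 kΩ below.
Lower section ‖ load = 11.34 kΩ.
V_wiper = 3.16 × 11.34/(4.687 + 11.34) = 2.24 V.

V ≈ 2.24 V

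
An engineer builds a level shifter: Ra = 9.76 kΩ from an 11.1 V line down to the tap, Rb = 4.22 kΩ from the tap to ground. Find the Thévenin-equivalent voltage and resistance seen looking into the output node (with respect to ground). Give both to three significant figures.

V_th is the open-circuit tap voltage: 11.1 × 4.22/(9.76 + 4.22) = 3.35 V.
With the supply zeroed, Ra and Rb appear in parallel from the tap: R_th = Ra‖Rb = (9.76 × 4.22)/13.98 = 2.95 kΩ.

V_th = 3.35 V, R_th = 2.95 kΩ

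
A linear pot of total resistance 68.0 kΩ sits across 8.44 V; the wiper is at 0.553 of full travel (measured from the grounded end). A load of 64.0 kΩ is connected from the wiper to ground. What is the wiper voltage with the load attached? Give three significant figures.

V ≈ 3.70 V

The wiper splits the pot into (1−α)R = 30.40 kΩ above and αR = 37.60 kΩ below.
Lower section ‖ load = 23.69 kΩ.
V_wiper = 8.44 × 23.69/(30.40 + 23.69) = 3.70 V.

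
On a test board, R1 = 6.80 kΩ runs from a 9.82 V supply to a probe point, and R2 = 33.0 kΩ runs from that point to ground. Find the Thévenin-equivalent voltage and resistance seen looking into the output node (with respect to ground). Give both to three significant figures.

V_th = 8.14 V, R_th = 5.64 kΩ

V_th is the open-circuit tap voltage: 9.82 × 33.0/(6.80 + 33.0) = 8.14 V.
With the supply zeroed, R1 and R2 appear in parallel from the tap: R_th = R1‖R2 = (6.80 × 33.0)/39.80 = 5.64 kΩ.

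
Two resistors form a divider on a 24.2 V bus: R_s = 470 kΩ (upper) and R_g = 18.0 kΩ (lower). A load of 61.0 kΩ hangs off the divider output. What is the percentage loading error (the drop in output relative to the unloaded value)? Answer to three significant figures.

22.1 %

The divider's output (Thévenin) resistance is R_s‖R_g = 17.34 kΩ.
Fractional drop under load = R_th/(R_th + R_L) = 17.34 / (17.34 + 61.0) = 0.2213.
So the output falls by 22.1 %.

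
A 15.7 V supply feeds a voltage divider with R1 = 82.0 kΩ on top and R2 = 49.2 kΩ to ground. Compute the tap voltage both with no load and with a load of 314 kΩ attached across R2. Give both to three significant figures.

Unloaded: 5.89 V; loaded: 5.36 V

Open-circuit: V = 15.7 × 49.2/(82.0 + 49.2) = 5.89 V.
With the load, R2 becomes R2‖R_L = 42.54 kΩ, so V = 15.7 × 42.54/124.5 = 5.36 V.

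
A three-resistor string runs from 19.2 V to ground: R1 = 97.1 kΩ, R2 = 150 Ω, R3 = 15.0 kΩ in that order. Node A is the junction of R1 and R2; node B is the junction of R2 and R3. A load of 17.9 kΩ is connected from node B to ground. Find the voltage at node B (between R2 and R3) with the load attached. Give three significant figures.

V ≈ 1.49 V

At node B, R3 is in parallel with the load: R3‖R_L = 8161 Ω.
Below node A the resistance is R2 + (R3‖R_L) = 8311 Ω, so V_A = 19.2 × 8311/105400 = 1.514 V.
Then V_B = V_A × (R3‖R_L)/(R2 + R3‖R_L) = 1.514 × 8161/8311 = 1.49 V.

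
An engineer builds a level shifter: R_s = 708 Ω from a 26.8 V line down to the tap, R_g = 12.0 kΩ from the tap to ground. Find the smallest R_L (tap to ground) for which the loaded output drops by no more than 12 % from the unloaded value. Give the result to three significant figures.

Output resistance R_th = R_s‖R_g = (708 × 12000)/12710 = 668.6 Ω.
The fractional drop is R_th/(R_th + R_L); requiring this ≤ 0.120 gives R_L ≥ R_th(1/0.120 − 1) = 668.6 × 7.333 = 4.90 kΩ.

R_L(min) ≈ 4.90 kΩ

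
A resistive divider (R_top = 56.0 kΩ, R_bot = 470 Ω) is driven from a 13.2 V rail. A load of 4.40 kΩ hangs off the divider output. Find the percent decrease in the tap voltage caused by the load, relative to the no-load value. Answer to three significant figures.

The divider's output (Thévenin) resistance is R_top‖R_bot = 466.1 Ω.
Fractional drop under load = R_th/(R_th + R_L) = 466.1 / (466.1 + 4400) = 0.09578.
So the output falls by 9.58 %.

9.58 %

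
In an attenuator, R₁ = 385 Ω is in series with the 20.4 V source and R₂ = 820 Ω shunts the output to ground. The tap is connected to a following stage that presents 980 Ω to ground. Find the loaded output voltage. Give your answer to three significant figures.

The load sits in parallel with R₂: R₂‖R_L = (820 × 980) / (820 + 980) = 446.4 Ω.
V_out = 20.4 × 446.4 / (385 + 446.4) = 20.4 × 446.4/831.4 = 11.0 V.

V_out ≈ 11.0 V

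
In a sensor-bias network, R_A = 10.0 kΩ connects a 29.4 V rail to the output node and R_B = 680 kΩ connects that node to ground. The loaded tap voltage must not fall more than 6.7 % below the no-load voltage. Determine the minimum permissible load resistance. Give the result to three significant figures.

Output resistance R_th = R_A‖R_B = (10.0 × 680)/690.0 = 9.855 kΩ.
The fractional drop is R_th/(R_th + R_L); requiring this ≤ 0.0670 gives R_L ≥ R_th(1/0.0670 − 1) = 9.855 × 13.93 = 137 kΩ.

R_L(min) ≈ 137 kΩ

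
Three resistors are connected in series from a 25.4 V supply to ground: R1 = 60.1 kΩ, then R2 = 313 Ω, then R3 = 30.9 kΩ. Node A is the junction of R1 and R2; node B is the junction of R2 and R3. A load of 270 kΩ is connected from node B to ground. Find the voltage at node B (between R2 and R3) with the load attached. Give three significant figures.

V ≈ 7.99 V

At node B, R3 is in parallel with the load: R3‖R_L = 27730 Ω.
Below node A the resistance is R2 + (R3‖R_L) = 28040 Ω, so V_A = 25.4 × 28040/88140 = 8.080 V.
Then V_B = V_A × (R3‖R_L)/(R2 + R3‖R_L) = 8.080 × 27730/28040 = 7.99 V.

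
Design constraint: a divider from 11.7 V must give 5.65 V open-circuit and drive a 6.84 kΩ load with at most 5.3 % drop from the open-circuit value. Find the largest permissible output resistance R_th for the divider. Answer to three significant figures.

R_th ≤ 383 Ω

Loading drop = R_th/(R_th + R_L) ≤ 0.0530, so R_th ≤ R_L · ε/(1−ε) = 6.84 kΩ × 0.0530/0.9470 = 383 Ω.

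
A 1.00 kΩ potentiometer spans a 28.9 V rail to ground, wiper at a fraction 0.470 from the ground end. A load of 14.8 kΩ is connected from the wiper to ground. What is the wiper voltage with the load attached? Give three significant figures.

V ≈ 13.4 V

The wiper splits the pot into (1−α)R = 530.0 Ω above and αR = 470.0 Ω below.
Lower section ‖ load = 455.5 Ω.
V_wiper = 28.9 × 455.5/(530.0 + 455.5) = 13.4 V.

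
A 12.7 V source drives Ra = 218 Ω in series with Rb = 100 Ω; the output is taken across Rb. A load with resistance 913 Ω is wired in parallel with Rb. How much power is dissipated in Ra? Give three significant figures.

P ≈ 370 mW

Total resistance from the source is Ra + (Rb‖R_L) = 308.1 Ω, so I = 12.7/308.1 Ω = 41.22 mA.
P = I²·Ra = (41.22 mA)² × 218 Ω = 370 mW.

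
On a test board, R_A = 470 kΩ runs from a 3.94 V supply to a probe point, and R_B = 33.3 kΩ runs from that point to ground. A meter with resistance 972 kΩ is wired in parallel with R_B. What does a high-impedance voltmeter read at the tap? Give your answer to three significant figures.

V_out ≈ 0.253 V

The load sits in parallel with R_B: R_B‖R_L = (33.3 × 972) / (33.3 + 972) = 32.20 kΩ.
V_out = 3.94 × 32.20 / (470 + 32.20) = 3.94 × 32.20/502.2 = 0.253 V.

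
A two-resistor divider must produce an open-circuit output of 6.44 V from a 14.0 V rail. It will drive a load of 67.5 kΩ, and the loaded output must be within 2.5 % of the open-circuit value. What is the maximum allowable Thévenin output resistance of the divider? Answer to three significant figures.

R_th ≤ 1.73 kΩ

Loading drop = R_th/(R_th + R_L) ≤ 0.0250, so R_th ≤ R_L · ε/(1−ε) = 67.5 kΩ × 0.0250/0.9750 = 1.73 kΩ.
(Any R1, R2 with R2/(R1+R2) = 0.460 and R1‖R2 ≤ 1.73 kΩ will meet the spec.)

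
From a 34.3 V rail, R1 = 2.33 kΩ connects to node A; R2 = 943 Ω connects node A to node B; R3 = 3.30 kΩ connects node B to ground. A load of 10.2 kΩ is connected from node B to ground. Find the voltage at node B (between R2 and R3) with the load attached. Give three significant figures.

V ≈ 14.8 V

At node B, R3 is in parallel with the load: R3‖R_L = 2493 Ω.
Below node A the resistance is R2 + (R3‖R_L) = 3436 Ω, so V_A = 34.3 × 3436/5766 = 20.44 V.
Then V_B = V_A × (R3‖R_L)/(R2 + R3‖R_L) = 20.44 × 2493/3436 = 14.8 V.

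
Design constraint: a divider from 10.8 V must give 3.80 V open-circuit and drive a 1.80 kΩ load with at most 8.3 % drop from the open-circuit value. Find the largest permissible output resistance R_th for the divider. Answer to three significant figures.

R_th ≤ 163 Ω

Loading drop = R_th/(R_th + R_L) ≤ 0.0830, so R_th ≤ R_L · ε/(1−ε) = 1.80 kΩ × 0.0830/0.9170 = 163 Ω.
(Any R1, R2 with R2/(R1+R2) = 0.352 and R1‖R2 ≤ 163 Ω will meet the spec.)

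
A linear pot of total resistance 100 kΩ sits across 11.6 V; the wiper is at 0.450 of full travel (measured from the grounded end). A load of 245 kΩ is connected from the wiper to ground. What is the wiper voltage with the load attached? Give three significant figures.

The wiper splits the pot into (1−α)R = 55.00 kΩ above and αR = 45.00 kΩ below.
Lower section ‖ load = 38.02 kΩ.
V_wiper = 11.6 × 38.02/(55.00 + 38.02) = 4.74 V.

V ≈ 4.74 V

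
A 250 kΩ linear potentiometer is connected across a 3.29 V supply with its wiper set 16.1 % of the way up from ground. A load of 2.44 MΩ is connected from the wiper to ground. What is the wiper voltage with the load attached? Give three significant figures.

V ≈ 0.522 V

The wiper splits the pot into (1−α)R = 209.8 kΩ above and αR = 40.25 kΩ below.
Lower section ‖ load = 39.60 kΩ.
V_wiper = 3.29 × 39.60/(209.8 + 39.60) = 0.522 V.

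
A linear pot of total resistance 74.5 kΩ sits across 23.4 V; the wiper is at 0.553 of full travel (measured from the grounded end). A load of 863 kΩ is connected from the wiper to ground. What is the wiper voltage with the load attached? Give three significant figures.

The wiper splits the pot into (1−α)R = 33.30 kΩ above and αR = 41.20 kΩ below.
Lower section ‖ load = 39.32 kΩ.
V_wiper = 23.4 × 39.32/(33.30 + 39.32) = 12.7 V.

V ≈ 12.7 V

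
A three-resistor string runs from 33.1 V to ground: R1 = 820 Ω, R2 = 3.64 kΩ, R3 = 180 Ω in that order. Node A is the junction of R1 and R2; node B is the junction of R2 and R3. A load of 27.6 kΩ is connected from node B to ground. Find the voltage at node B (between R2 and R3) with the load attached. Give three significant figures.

At node B, R3 is in parallel with the load: R3‖R_L = 178.8 Ω.
Below node A the resistance is R2 + (R3‖R_L) = 3819 Ω, so V_A = 33.1 × 3819/4639 = 27.25 V.
Then V_B = V_A × (R3‖R_L)/(R2 + R3‖R_L) = 27.25 × 178.8/3819 = 1.28 V.

V ≈ 1.28 V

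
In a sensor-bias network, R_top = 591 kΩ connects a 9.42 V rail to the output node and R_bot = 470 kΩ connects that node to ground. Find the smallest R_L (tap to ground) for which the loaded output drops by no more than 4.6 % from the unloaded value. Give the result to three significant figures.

Output resistance R_th = R_top‖R_bot = (591 × 470)/1061 = 261.8 kΩ.
The fractional drop is R_th/(R_th + R_L); requiring this ≤ 0.0460 gives R_L ≥ R_th(1/0.0460 − 1) = 261.8 × 20.74 = 5.43 MΩ.

R_L(min) ≈ 5.43 MΩ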